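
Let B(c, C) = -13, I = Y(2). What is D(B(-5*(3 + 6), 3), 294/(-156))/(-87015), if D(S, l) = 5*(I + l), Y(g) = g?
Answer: -1/150826 ≈ -6.6302e-6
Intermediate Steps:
I = 2
D(S, l) = 10 + 5*l (D(S, l) = 5*(2 + l) = 10 + 5*l)
D(B(-5*(3 + 6), 3), 294/(-156))/(-87015) = (10 + 5*(294/(-156)))/(-87015) = (10 + 5*(294*(-1/156)))*(-1/87015) = (10 + 5*(-49/26))*(-1/87015) = (10 - 245/26)*(-1/87015) = (15/26)*(-1/87015) = -1/150826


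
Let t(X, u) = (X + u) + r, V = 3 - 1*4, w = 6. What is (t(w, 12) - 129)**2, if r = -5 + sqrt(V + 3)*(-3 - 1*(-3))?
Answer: 13456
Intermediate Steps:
V = -1 (V = 3 - 4 = -1)
r = -5 (r = -5 + sqrt(-1 + 3)*(-3 - 1*(-3)) = -5 + sqrt(2)*(-3 + 3) = -5 + sqrt(2)*0 = -5 + 0 = -5)
t(X, u) = -5 + X + u (t(X, u) = (X + u) - 5 = -5 + X + u)
(t(w, 12) - 129)**2 = ((-5 + 6 + 12) - 129)**2 = (13 - 129)**2 = (-116)**2 = 13456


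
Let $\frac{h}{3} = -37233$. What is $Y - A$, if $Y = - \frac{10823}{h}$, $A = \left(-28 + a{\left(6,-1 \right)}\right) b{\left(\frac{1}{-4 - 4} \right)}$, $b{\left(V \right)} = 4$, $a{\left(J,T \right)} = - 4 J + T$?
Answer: $\frac{23691011}{111699} \approx 212.1$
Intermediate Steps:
$h = -111699$ ($h = 3 \left(-37233\right) = -111699$)
$a{\left(J,T \right)} = T - 4 J$
$A = -212$ ($A = \left(-28 - 25\right) 4 = \left(-53\right) 4 = -212$)
$Y = \frac{10823}{111699}$ ($Y = - \frac{10823}{-111699} = \left(-10823\right) \left(- \frac{1}{111699}\right) = \frac{10823}{111699} \approx 0.096894$)
$Y - A = \frac{10823}{111699} - -212 = \frac{10823}{111699} + 212 = \frac{23691011}{111699}$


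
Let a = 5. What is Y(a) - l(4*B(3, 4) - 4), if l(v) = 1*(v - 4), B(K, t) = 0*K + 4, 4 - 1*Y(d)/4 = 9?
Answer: -28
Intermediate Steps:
Y(d) = -20 (Y(d) = 16 - 4*9 = 16 - 36 = -20)
B(K, t) = 4 (B(K, t) = 0 + 4 = 4)
l(v) = -4 + v (l(v) = 1*(-4 + v) = -4 + v)
Y(a) - l(4*B(3, 4) - 4) = -20 - (-4 + (4*4 - 4)) = -20 - (-4 + (16 - 4)) = -20 - (-4 + 12) = -20 - 1*8 = -20 - 8 = -28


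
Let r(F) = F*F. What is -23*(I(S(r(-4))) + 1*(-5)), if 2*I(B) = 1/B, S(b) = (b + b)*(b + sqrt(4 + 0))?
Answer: 132457/1152 ≈ 114.98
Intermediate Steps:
r(F) = F**2
S(b) = 2*b*(2 + b) (S(b) = (2*b)*(b + sqrt(4)) = (2*b)*(b + 2) = (2*b)*(2 + b) = 2*b*(2 + b))
I(B) = 1/(2*B)
-23*(I(S(r(-4))) + 1*(-5)) = -23*(1/(2*((2*(-4)**2*(2 + (-4)**2)))) + 1*(-5)) = -23*(1/(2*((2*16*(2 + 16)))) - 5) = -23*(1/(2*((2*16*18))) - 5) = -23*((1/2)/576 - 5) = -23*((1/2)*(1/576) - 5) = -23*(1/1152 - 5) = -23*(-5759/1152) = 132457/1152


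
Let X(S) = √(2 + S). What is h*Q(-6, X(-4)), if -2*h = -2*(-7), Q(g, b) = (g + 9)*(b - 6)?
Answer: 126 - 21*I*√2 ≈ 126.0 - 29.698*I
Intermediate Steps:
Q(g, b) = (-6 + b)*(9 + g) (Q(g, b) = (9 + g)*(-6 + b) = (-6 + b)*(9 + g))
h = -7 (h = -(-1)*(-7) = -½*14 = -7)
h*Q(-6, X(-4)) = -7*(-54 - 6*(-6) + 9*√(2 - 4) + √(2 - 4)*(-6)) = -7*(-54 + 36 + 9*√(-2) + √(-2)*(-6)) = -7*(-54 + 36 + 9*(I*√2) + (I*√2)*(-6)) = -7*(-54 + 36 + 9*I*√2 - 6*I*√2) = -7*(-18 + 3*I*√2) = 126 - 21*I*√2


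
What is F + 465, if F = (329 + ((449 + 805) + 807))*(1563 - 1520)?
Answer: 103235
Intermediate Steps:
F = 102770 (F = (329 + (1254 + 807))*43 = (329 + 2061)*43 = 2390*43 = 102770)
F + 465 = 102770 + 465 = 103235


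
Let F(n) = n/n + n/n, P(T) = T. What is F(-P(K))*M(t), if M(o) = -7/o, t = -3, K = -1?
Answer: 14/3 ≈ 4.6667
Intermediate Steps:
F(n) = 2 (F(n) = 1 + 1 = 2)
F(-P(K))*M(t) = 2*(-7/(-3)) = 2*(-7*(-⅓)) = 2*(7/3) = 14/3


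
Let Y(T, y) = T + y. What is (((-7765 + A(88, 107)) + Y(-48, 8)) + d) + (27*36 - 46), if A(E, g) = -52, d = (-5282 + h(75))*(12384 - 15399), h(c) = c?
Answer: 15692174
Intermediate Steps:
d = 15699105 (d = (-5282 + 75)*(12384 - 15399) = -5207*(-3015) = 15699105)
(((-7765 + A(88, 107)) + Y(-48, 8)) + d) + (27*36 - 46) = (((-7765 - 52) + (-48 + 8)) + 15699105) + (27*36 - 46) = ((-7817 - 40) + 15699105) + (972 - 46) = (-7857 + 15699105) + 926 = 15691248 + 926 = 15692174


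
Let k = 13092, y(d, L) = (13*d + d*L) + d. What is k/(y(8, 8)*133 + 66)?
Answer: 6546/11737 ≈ 0.55772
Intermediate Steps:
y(d, L) = 14*d + L*d (y(d, L) = (13*d + L*d) + d = 14*d + L*d)
k/(y(8, 8)*133 + 66) = 13092/((8*(14 + 8))*133 + 66) = 13092/((8*22)*133 + 66) = 13092/(176*133 + 66) = 13092/(23408 + 66) = 13092/23474 = 13092*(1/23474) = 6546/11737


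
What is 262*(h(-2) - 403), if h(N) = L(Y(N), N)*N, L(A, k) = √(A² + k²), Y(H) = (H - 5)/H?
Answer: -105586 - 262*√65 ≈ -1.0770e+5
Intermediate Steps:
Y(H) = (-5 + H)/H
h(N) = N*√(N² + (-5 + N)²/N²) (h(N) = √(((-5 + N)/N)² + N²)*N = √((-5 + N)²/N² + N²)*N = √(N² + (-5 + N)²/N²)*N = N*√(N² + (-5 + N)²/N²))
262*(h(-2) - 403) = 262*(-2*√((-2)⁴ + (-5 - 2)²)/2 - 403) = 262*(-2*√(16 + (-7)²)/2 - 403) = 262*(-2*√(16 + 49)/2 - 403) = 262*(-2*√65/2 - 403) = 262*(-√65 - 403) = 262*(-403 - √65) = -105586 - 262*√65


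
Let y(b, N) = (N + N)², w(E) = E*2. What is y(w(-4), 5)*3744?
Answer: 374400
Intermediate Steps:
w(E) = 2*E
y(b, N) = 4*N² (y(b, N) = (2*N)² = 4*N²)
y(w(-4), 5)*3744 = (4*5²)*3744 = (4*25)*3744 = 100*3744 = 374400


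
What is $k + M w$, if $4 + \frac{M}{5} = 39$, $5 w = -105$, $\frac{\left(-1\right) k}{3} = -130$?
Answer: $-3285$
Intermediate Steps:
$k = 390$ ($k = \left(-3\right) \left(-130\right) = 390$)
$w = -21$ ($w = \frac{1}{5} \left(-105\right) = -21$)
$M = 175$ ($M = -20 + 5 \cdot 39 = -20 + 195 = 175$)
$k + M w = 390 + 175 \left(-21\right) = 390 - 3675 = -3285$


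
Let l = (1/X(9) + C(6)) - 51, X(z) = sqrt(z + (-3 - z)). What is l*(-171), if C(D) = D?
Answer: 7695 + 57*I*sqrt(3) ≈ 7695.0 + 98.727*I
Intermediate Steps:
X(z) = I*sqrt(3) (X(z) = sqrt(-3) = I*sqrt(3))
l = -45 - I*sqrt(3)/3 (l = (1/(I*sqrt(3)) + 6) - 51 = (-I*sqrt(3)/3 + 6) - 51 = (6 - I*sqrt(3)/3) - 51 = -45 - I*sqrt(3)/3 ≈ -45.0 - 0.57735*I)
l*(-171) = (-45 - I*sqrt(3)/3)*(-171) = 7695 + 57*I*sqrt(3)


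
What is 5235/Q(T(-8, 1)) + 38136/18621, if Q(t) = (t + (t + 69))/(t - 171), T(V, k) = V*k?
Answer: -5815688719/328971 ≈ -17678.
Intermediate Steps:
Q(t) = (69 + 2*t)/(-171 + t) (Q(t) = (t + (69 + t))/(-171 + t) = (69 + 2*t)/(-171 + t))
5235/Q(T(-8, 1)) + 38136/18621 = 5235/(((69 + 2*(-8*1))/(-171 - 8*1))) + 38136/18621 = 5235/(((69 + 2*(-8))/(-171 - 8))) + 38136*(1/18621) = 5235/(((69 - 16)/(-179))) + 12712/6207 = 5235/((-1/179*53)) + 12712/6207 = 5235/(-53/179) + 12712/6207 = 5235*(-179/53) + 12712/6207 = -937065/53 + 12712/6207 = -5815688719/328971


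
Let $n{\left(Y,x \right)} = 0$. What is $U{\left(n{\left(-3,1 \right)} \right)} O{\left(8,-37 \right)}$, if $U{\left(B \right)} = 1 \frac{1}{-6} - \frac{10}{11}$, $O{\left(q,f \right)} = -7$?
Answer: $\frac{497}{66} \approx 7.5303$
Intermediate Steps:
$U{\left(B \right)} = - \frac{71}{66}$ ($U{\left(B \right)} = 1 \left(- \frac{1}{6}\right) - \frac{10}{11} = - \frac{1}{6} - \frac{10}{11} = - \frac{71}{66}$)
$U{\left(n{\left(-3,1 \right)} \right)} O{\left(8,-37 \right)} = \left(- \frac{71}{66}\right) \left(-7\right) = \frac{497}{66}$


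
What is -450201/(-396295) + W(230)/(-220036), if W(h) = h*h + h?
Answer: 39002636943/43599583310 ≈ 0.89456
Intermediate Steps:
W(h) = h + h**2 (W(h) = h**2 + h = h + h**2)
-450201/(-396295) + W(230)/(-220036) = -450201/(-396295) + (230*(1 + 230))/(-220036) = -450201*(-1/396295) + (230*231)*(-1/220036) = 450201/396295 + 53130*(-1/220036) = 450201/396295 - 26565/110018 = 39002636943/43599583310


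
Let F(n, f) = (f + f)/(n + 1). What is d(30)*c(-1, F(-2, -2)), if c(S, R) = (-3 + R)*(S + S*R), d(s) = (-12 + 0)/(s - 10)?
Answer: 3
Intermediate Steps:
F(n, f) = 2*f/(1 + n) (F(n, f) = (2*f)/(1 + n) = 2*f/(1 + n))
d(s) = -12/(-10 + s)
c(S, R) = (-3 + R)*(S + R*S)
d(30)*c(-1, F(-2, -2)) = (-12/(-10 + 30))*(-(-3 + (2*(-2)/(1 - 2))**2 - 4*(-2)/(1 - 2))) = (-12/20)*(-(-3 + (2*(-2)/(-1))**2 - 4*(-2)/(-1))) = (-12*1/20)*(-(-3 + (2*(-2)*(-1))**2 - 4*(-2)*(-1))) = -(-3)*(-3 + 4**2 - 2*4)/5 = -(-3)*(-3 + 16 - 8)/5 = -(-3)*5/5 = -3/5*(-5) = 3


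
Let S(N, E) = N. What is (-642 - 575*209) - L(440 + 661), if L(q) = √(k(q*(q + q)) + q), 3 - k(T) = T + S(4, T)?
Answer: -120817 - I*√2423302 ≈ -1.2082e+5 - 1556.7*I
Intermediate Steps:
k(T) = -1 - T (k(T) = 3 - (T + 4) = 3 - (4 + T) = 3 + (-4 - T) = -1 - T)
L(q) = √(-1 + q - 2*q²) (L(q) = √((-1 - q*(q + q)) + q) = √((-1 - q*2*q) + q) = √((-1 - 2*q²) + q) = √(-1 + q - 2*q²))
(-642 - 575*209) - L(440 + 661) = (-642 - 575*209) - √(-1 + (440 + 661) - 2*(440 + 661)²) = (-642 - 120175) - √(-1 + 1101 - 2*1101²) = -120817 - √(-1 + 1101 - 2*1212201) = -120817 - √(-1 + 1101 - 2424402) = -120817 - √(-2423302) = -120817 - I*√2423302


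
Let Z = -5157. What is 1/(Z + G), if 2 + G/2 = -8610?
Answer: -1/22381 ≈ -4.4681e-5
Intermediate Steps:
G = -17224 (G = -4 + 2*(-8610) = -4 - 17220 = -17224)
1/(Z + G) = 1/(-5157 - 17224) = 1/(-22381) = -1/22381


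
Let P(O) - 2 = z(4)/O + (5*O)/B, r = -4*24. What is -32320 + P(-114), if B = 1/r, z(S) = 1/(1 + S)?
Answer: 12769139/570 ≈ 22402.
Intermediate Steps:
r = -96
B = -1/96 (B = 1/(-96) = -1/96 ≈ -0.010417)
P(O) = 2 - 480*O + 1/(5*O) (P(O) = 2 + (1/((1 + 4)*O) + (5*O)/(-1/96)) = 2 + (1/(5*O) + (5*O)*(-96)) = 2 + (1/(5*O) - 480*O) = 2 + (-480*O + 1/(5*O)) = 2 - 480*O + 1/(5*O))
-32320 + P(-114) = -32320 + (2 - 480*(-114) + (1/5)/(-114)) = -32320 + (2 + 54720 + (1/5)*(-1/114)) = -32320 + (2 + 54720 - 1/570) = -32320 + 31191539/570 = 12769139/570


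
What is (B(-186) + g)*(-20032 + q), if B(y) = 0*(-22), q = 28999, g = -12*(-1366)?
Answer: 146987064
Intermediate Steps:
g = 16392
B(y) = 0
(B(-186) + g)*(-20032 + q) = (0 + 16392)*(-20032 + 28999) = 16392*8967 = 146987064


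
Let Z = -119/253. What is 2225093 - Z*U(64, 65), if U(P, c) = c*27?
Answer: 563157374/253 ≈ 2.2259e+6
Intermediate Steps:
U(P, c) = 27*c
Z = -119/253 (Z = -119*1/253 = -119/253 ≈ -0.47036)
2225093 - Z*U(64, 65) = 2225093 - (-119)*27*65/253 = 2225093 - (-119)*1755/253 = 2225093 - 1*(-208845/253) = 2225093 + 208845/253 = 563157374/253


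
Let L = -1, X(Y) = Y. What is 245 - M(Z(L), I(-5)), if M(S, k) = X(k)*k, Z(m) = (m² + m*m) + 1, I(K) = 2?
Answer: 241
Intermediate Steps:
Z(m) = 1 + 2*m² (Z(m) = (m² + m²) + 1 = 2*m² + 1 = 1 + 2*m²)
M(S, k) = k² (M(S, k) = k*k = k²)
245 - M(Z(L), I(-5)) = 245 - 1*2² = 245 - 1*4 = 245 - 4 = 241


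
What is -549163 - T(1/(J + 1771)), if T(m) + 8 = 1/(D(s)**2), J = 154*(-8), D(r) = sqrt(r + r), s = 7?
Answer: -7688171/14 ≈ -5.4916e+5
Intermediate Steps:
D(r) = sqrt(2)*sqrt(r) (D(r) = sqrt(2*r) = sqrt(2)*sqrt(r))
J = -1232
T(m) = -111/14 (T(m) = -8 + 1/((sqrt(2)*sqrt(7))**2) = -8 + 1/((sqrt(14))**2) = -8 + 1/14 = -111/14)
-549163 - T(1/(J + 1771)) = -549163 - 1*(-111/14) = -549163 + 111/14 = -7688171/14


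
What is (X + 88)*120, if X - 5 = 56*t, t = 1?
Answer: 17880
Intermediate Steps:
X = 61 (X = 5 + 56*1 = 5 + 56 = 61)
(X + 88)*120 = (61 + 88)*120 = 149*120 = 17880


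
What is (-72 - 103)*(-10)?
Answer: 1750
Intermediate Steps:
(-72 - 103)*(-10) = -175*(-10) = 1750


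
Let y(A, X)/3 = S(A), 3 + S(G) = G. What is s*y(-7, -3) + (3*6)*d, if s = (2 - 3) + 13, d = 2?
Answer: -324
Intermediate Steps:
S(G) = -3 + G
y(A, X) = -9 + 3*A (y(A, X) = 3*(-3 + A) = -9 + 3*A)
s = 12 (s = -1 + 13 = 12)
s*y(-7, -3) + (3*6)*d = 12*(-9 + 3*(-7)) + (3*6)*2 = 12*(-9 - 21) + 18*2 = 12*(-30) + 36 = -360 + 36 = -324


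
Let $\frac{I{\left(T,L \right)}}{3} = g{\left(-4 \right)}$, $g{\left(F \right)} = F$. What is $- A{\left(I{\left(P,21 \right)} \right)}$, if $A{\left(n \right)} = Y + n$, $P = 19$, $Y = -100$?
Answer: $112$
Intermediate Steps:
$I{\left(T,L \right)} = -12$ ($I{\left(T,L \right)} = 3 \left(-4\right) = -12$)
$A{\left(n \right)} = -100 + n$
$- A{\left(I{\left(P,21 \right)} \right)} = - (-100 - 12) = \left(-1\right) \left(-112\right) = 112$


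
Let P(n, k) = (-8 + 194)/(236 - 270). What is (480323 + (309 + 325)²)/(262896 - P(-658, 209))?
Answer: 4999581/1489775 ≈ 3.3559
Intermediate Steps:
P(n, k) = -93/17 (P(n, k) = 186/(-34) = 186*(-1/34) = -93/17)
(480323 + (309 + 325)²)/(262896 - P(-658, 209)) = (480323 + (309 + 325)²)/(262896 - 1*(-93/17)) = (480323 + 634²)/(262896 + 93/17) = (480323 + 401956)/(4469325/17) = 882279*(17/4469325) = 4999581/1489775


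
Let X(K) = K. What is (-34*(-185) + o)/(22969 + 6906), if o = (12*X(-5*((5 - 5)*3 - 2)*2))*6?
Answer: 1546/5975 ≈ 0.25874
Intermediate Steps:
o = 1440 (o = (12*(-5*((5 - 5)*3 - 2)*2))*6 = (12*(-5*(0*3 - 2)*2))*6 = (12*(-5*(0 - 2)*2))*6 = (12*(-5*(-2)*2))*6 = (12*(10*2))*6 = (12*20)*6 = 240*6 = 1440)
(-34*(-185) + o)/(22969 + 6906) = (-34*(-185) + 1440)/(22969 + 6906) = (6290 + 1440)/29875 = 7730*(1/29875) = 1546/5975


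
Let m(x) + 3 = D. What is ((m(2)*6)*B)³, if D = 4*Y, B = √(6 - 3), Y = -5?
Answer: -7884216*√3 ≈ -1.3656e+7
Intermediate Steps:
B = √3 ≈ 1.7320
D = -20 (D = 4*(-5) = -20)
m(x) = -23 (m(x) = -3 - 20 = -23)
((m(2)*6)*B)³ = ((-23*6)*√3)³ = (-138*√3)³ = -7884216*√3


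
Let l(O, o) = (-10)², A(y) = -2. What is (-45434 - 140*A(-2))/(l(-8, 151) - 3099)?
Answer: 45154/2999 ≈ 15.056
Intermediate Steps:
l(O, o) = 100
(-45434 - 140*A(-2))/(l(-8, 151) - 3099) = (-45434 - 140*(-2))/(100 - 3099) = (-45434 + 280)/(-2999) = -45154*(-1/2999) = 45154/2999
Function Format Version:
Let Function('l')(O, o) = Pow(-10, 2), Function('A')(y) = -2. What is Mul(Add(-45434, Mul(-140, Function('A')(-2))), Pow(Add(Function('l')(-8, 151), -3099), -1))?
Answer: Rational(45154, 2999) ≈ 15.056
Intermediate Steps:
Function('l')(O, o) = 100
Mul(Add(-45434, Mul(-140, Function('A')(-2))), Pow(Add(Function('l')(-8, 151), -3099), -1)) = Mul(Add(-45434, Mul(-140, -2)), Pow(Add(100, -3099), -1)) = Mul(Add(-45434, 280), Pow(-2999, -1)) = Mul(-45154, Rational(-1, 2999)) = Rational(45154, 2999)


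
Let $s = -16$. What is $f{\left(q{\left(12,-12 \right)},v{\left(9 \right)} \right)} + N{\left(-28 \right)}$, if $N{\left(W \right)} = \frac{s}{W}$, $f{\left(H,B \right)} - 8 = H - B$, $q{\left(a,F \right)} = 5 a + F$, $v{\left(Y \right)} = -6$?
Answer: $\frac{438}{7} \approx 62.571$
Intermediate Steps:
$q{\left(a,F \right)} = F + 5 a$
$f{\left(H,B \right)} = 8 + H - B$ ($f{\left(H,B \right)} = 8 - \left(B - H\right) = 8 + H - B$)
$N{\left(W \right)} = - \frac{16}{W}$
$f{\left(q{\left(12,-12 \right)},v{\left(9 \right)} \right)} + N{\left(-28 \right)} = \left(8 + \left(-12 + 5 \cdot 12\right) - -6\right) - \frac{16}{-28} = \left(8 + \left(-12 + 60\right) + 6\right) - - \frac{4}{7} = \left(8 + 48 + 6\right) + \frac{4}{7} = 62 + \frac{4}{7} = \frac{438}{7}$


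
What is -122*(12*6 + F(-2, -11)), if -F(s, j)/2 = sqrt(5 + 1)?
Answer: -8784 + 244*sqrt(6) ≈ -8186.3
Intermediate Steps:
F(s, j) = -2*sqrt(6) (F(s, j) = -2*sqrt(5 + 1) = -2*sqrt(6))
-122*(12*6 + F(-2, -11)) = -122*(12*6 - 2*sqrt(6)) = -122*(72 - 2*sqrt(6)) = -8784 + 244*sqrt(6)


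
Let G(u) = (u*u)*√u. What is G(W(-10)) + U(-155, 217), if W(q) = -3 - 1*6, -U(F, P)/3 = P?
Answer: -651 + 243*I ≈ -651.0 + 243.0*I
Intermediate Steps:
U(F, P) = -3*P
W(q) = -9 (W(q) = -3 - 6 = -9)
G(u) = u^(5/2) (G(u) = u²*√u = u^(5/2))
G(W(-10)) + U(-155, 217) = (-9)^(5/2) - 3*217 = 243*I - 651 = -651 + 243*I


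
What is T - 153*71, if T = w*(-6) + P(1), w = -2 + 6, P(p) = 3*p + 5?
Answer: -10879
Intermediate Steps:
P(p) = 5 + 3*p
w = 4
T = -16 (T = 4*(-6) + (5 + 3*1) = -24 + (5 + 3) = -24 + 8 = -16)
T - 153*71 = -16 - 153*71 = -16 - 10863 = -10879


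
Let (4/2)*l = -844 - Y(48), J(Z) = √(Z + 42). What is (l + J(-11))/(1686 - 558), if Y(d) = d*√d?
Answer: -211/564 - 4*√3/47 + √31/1128 ≈ -0.51659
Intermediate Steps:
J(Z) = √(42 + Z)
Y(d) = d^(3/2)
l = -422 - 96*√3 (l = (-844 - 48^(3/2))/2 = (-844 - 192*√3)/2 = -422 - 96*√3 ≈ -588.28)
(l + J(-11))/(1686 - 558) = ((-422 - 96*√3) + √(42 - 11))/(1686 - 558) = ((-422 - 96*√3) + √31)/1128 = (-422 + √31 - 96*√3)*(1/1128) = -211/564 - 4*√3/47 + √31/1128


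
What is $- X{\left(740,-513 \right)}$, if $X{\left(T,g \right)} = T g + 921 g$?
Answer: $852093$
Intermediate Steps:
$X{\left(T,g \right)} = 921 g + T g$
$- X{\left(740,-513 \right)} = - \left(-513\right) \left(921 + 740\right) = - \left(-513\right) 1661 = \left(-1\right) \left(-852093\right) = 852093$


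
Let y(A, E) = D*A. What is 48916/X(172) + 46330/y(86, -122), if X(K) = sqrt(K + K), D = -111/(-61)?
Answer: 1413065/4773 + 12229*sqrt(86)/43 ≈ 2933.4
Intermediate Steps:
D = 111/61 (D = -111*(-1/61) = 111/61 ≈ 1.8197)
y(A, E) = 111*A/61
X(K) = sqrt(2)*sqrt(K) (X(K) = sqrt(2*K) = sqrt(2)*sqrt(K))
48916/X(172) + 46330/y(86, -122) = 48916/((sqrt(2)*sqrt(172))) + 46330/(((111/61)*86)) = 48916/((sqrt(2)*(2*sqrt(43)))) + 46330/(9546/61) = 48916/((2*sqrt(86))) + 46330*(61/9546) = 48916*(sqrt(86)/172) + 1413065/4773 = 12229*sqrt(86)/43 + 1413065/4773 = 1413065/4773 + 12229*sqrt(86)/43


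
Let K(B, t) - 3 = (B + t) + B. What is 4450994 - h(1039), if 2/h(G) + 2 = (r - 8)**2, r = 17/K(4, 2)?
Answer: 32185137276/7231 ≈ 4.4510e+6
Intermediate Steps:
K(B, t) = 3 + t + 2*B (K(B, t) = 3 + ((B + t) + B) = 3 + (t + 2*B) = 3 + t + 2*B)
r = 17/13 (r = 17/(3 + 2 + 2*4) = 17/(3 + 2 + 8) = 17/13 ≈ 1.3077)
h(G) = 338/7231 (h(G) = 2/(-2 + (17/13 - 8)**2) = 2/(-2 + (-87/13)**2) = 2/(-2 + 7569/169) = 2/(7231/169) = 2*(169/7231) = 338/7231)
4450994 - h(1039) = 4450994 - 1*338/7231 = 4450994 - 338/7231 = 32185137276/7231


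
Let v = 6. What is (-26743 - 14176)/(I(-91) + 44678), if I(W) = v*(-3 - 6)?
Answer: -40919/44624 ≈ -0.91697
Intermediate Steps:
I(W) = -54 (I(W) = 6*(-3 - 6) = 6*(-9) = -54)
(-26743 - 14176)/(I(-91) + 44678) = (-26743 - 14176)/(-54 + 44678) = -40919/44624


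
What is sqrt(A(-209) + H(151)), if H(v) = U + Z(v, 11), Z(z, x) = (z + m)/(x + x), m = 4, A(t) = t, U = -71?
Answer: I*sqrt(132110)/22 ≈ 16.521*I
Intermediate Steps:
Z(z, x) = (4 + z)/(2*x) (Z(z, x) = (z + 4)/(x + x) = (4 + z)/((2*x)) = (4 + z)*(1/(2*x)) = (4 + z)/(2*x))
H(v) = -779/11 + v/22 (H(v) = -71 + (1/2)*(4 + v)/11 = -71 + (1/2)*(1/11)*(4 + v) = -71 + (2/11 + v/22) = -779/11 + v/22)
sqrt(A(-209) + H(151)) = sqrt(-209 + (-779/11 + (1/22)*151)) = sqrt(-209 + (-779/11 + 151/22)) = sqrt(-209 - 1407/22) = sqrt(-6005/22) = I*sqrt(132110)/22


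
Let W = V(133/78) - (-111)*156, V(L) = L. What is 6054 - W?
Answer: -878569/78 ≈ -11264.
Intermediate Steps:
W = 1350781/78 (W = 133/78 - (-111)*156 = 133*(1/78) - 1*(-17316) = 133/78 + 17316 = 1350781/78 ≈ 17318.)
6054 - W = 6054 - 1*1350781/78 = 6054 - 1350781/78 = -878569/78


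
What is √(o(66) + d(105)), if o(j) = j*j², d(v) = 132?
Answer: 2*√71907 ≈ 536.31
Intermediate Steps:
o(j) = j³
√(o(66) + d(105)) = √(66³ + 132) = √(287496 + 132) = √287628 = 2*√71907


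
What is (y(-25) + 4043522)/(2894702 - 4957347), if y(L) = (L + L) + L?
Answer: -4043447/2062645 ≈ -1.9603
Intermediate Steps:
y(L) = 3*L (y(L) = 2*L + L = 3*L)
(y(-25) + 4043522)/(2894702 - 4957347) = (3*(-25) + 4043522)/(2894702 - 4957347) = (-75 + 4043522)/(-2062645) = 4043447*(-1/2062645) = -4043447/2062645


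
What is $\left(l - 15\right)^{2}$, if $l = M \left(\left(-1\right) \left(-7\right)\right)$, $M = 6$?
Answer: $729$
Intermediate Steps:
$l = 42$ ($l = 6 \left(\left(-1\right) \left(-7\right)\right) = 6 \cdot 7 = 42$)
$\left(l - 15\right)^{2} = \left(42 - 15\right)^{2} = 27^{2} = 729$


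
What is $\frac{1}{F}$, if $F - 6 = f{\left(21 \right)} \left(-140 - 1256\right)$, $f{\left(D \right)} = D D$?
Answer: $- \frac{1}{615630} \approx -1.6244 \cdot 10^{-6}$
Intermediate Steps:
$f{\left(D \right)} = D^{2}$
$F = -615630$ ($F = 6 + 21^{2} \left(-140 - 1256\right) = 6 + 441 \left(-1396\right) = 6 - 615636 = -615630$)
$\frac{1}{F} = \frac{1}{-615630} = - \frac{1}{615630}$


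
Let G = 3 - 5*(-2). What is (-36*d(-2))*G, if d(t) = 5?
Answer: -2340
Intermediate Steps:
G = 13 (G = 3 + 10 = 13)
(-36*d(-2))*G = -36*5*13 = -180*13 = -2340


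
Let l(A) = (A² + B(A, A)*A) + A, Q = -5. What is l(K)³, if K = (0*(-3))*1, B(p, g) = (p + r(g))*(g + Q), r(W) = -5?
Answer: 0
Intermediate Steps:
B(p, g) = (-5 + g)*(-5 + p) (B(p, g) = (p - 5)*(g - 5) = (-5 + p)*(-5 + g) = (-5 + g)*(-5 + p))
K = 0 (K = 0*1 = 0)
l(A) = A + A² + A*(25 + A² - 10*A) (l(A) = (A² + (25 - 5*A - 5*A + A*A)*A) + A = (A² + (25 - 5*A - 5*A + A²)*A) + A = (A² + (25 + A² - 10*A)*A) + A = (A² + A*(25 + A² - 10*A)) + A = A + A² + A*(25 + A² - 10*A))
l(K)³ = (0*(26 + 0² - 9*0))³ = (0*(26 + 0 + 0))³ = (0*26)³ = 0³ = 0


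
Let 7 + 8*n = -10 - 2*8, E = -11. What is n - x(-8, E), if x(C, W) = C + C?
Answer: 95/8 ≈ 11.875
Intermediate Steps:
x(C, W) = 2*C
n = -33/8 (n = -7/8 + (-10 - 2*8)/8 = -7/8 + (-10 - 16)/8 = -7/8 + (⅛)*(-26) = -7/8 - 13/4 = -33/8 ≈ -4.1250)
n - x(-8, E) = -33/8 - 2*(-8) = -33/8 - 1*(-16) = -33/8 + 16 = 95/8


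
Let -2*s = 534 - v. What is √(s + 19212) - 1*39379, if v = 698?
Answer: -39379 + √19294 ≈ -39240.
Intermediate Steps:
s = 82 (s = -(534 - 1*698)/2 = -(534 - 698)/2 = -½*(-164) = 82)
√(s + 19212) - 1*39379 = √(82 + 19212) - 1*39379 = √19294 - 39379 = -39379 + √19294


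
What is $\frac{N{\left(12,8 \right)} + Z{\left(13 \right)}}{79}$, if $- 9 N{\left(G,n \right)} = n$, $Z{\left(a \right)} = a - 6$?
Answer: $\frac{55}{711} \approx 0.077356$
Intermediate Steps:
$Z{\left(a \right)} = -6 + a$ ($Z{\left(a \right)} = a - 6 = -6 + a$)
$N{\left(G,n \right)} = - \frac{n}{9}$
$\frac{N{\left(12,8 \right)} + Z{\left(13 \right)}}{79} = \frac{\left(- \frac{1}{9}\right) 8 + \left(-6 + 13\right)}{79} = \frac{- \frac{8}{9} + 7}{79} = \frac{1}{79} \cdot \frac{55}{9} = \frac{55}{711}$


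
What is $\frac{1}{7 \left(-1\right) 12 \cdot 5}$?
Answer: $- \frac{1}{420} \approx -0.002381$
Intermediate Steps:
$\frac{1}{7 \left(-1\right) 12 \cdot 5} = \frac{1}{\left(-7\right) 12 \cdot 5} = \frac{1}{\left(-84\right) 5} = \frac{1}{-420} = - \frac{1}{420}$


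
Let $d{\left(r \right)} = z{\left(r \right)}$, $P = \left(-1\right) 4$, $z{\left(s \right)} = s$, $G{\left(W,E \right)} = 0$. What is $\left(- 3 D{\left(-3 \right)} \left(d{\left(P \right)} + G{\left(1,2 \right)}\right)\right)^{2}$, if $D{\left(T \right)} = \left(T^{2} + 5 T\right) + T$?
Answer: $11664$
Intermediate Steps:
$D{\left(T \right)} = T^{2} + 6 T$
$P = -4$
$d{\left(r \right)} = r$
$\left(- 3 D{\left(-3 \right)} \left(d{\left(P \right)} + G{\left(1,2 \right)}\right)\right)^{2} = \left(- 3 - 3 \left(6 - 3\right) \left(-4 + 0\right)\right)^{2} = \left(- 3 \left(-3\right) 3 \left(-4\right)\right)^{2} = \left(- 3 \left(\left(-9\right) \left(-4\right)\right)\right)^{2} = \left(\left(-3\right) 36\right)^{2} = \left(-108\right)^{2} = 11664$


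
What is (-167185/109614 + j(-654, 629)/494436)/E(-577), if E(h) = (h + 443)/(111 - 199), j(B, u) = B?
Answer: -151678945396/151300259007 ≈ -1.0025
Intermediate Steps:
E(h) = -443/88 - h/88 (E(h) = (443 + h)/(-88) = (443 + h)*(-1/88) = -443/88 - h/88)
(-167185/109614 + j(-654, 629)/494436)/E(-577) = (-167185/109614 - 654/494436)/(-443/88 - 1/88*(-577)) = (-167185*1/109614 - 654*1/494436)/(-443/88 + 577/88) = (-167185/109614 - 109/82406)/(67/44) = -3447248759/2258212821*44/67 = -151678945396/151300259007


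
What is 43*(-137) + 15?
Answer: -5876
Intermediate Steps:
43*(-137) + 15 = -5891 + 15 = -5876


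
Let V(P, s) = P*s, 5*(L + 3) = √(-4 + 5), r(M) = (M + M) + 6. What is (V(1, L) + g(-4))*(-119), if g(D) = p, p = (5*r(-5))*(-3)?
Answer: -34034/5 ≈ -6806.8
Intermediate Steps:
r(M) = 6 + 2*M (r(M) = 2*M + 6 = 6 + 2*M)
p = 60 (p = (5*(6 + 2*(-5)))*(-3) = (5*(6 - 10))*(-3) = (5*(-4))*(-3) = -20*(-3) = 60)
g(D) = 60
L = -14/5 (L = -3 + √(-4 + 5)/5 = -3 + √1/5 = -3 + (⅕)*1 = -3 + ⅕ = -14/5 ≈ -2.8000)
(V(1, L) + g(-4))*(-119) = (1*(-14/5) + 60)*(-119) = (-14/5 + 60)*(-119) = (286/5)*(-119) = -34034/5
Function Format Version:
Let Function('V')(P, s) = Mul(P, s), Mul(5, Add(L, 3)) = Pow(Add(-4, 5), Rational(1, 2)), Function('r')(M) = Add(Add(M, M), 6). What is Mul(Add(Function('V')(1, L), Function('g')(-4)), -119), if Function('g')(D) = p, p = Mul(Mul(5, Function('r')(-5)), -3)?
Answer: Rational(-34034, 5) ≈ -6806.8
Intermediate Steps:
Function('r')(M) = Add(6, Mul(2, M)) (Function('r')(M) = Add(Mul(2, M), 6) = Add(6, Mul(2, M)))
p = 60 (p = Mul(Mul(5, Add(6, Mul(2, -5))), -3) = Mul(Mul(5, Add(6, -10)), -3) = Mul(Mul(5, -4), -3) = Mul(-20, -3) = 60)
Function('g')(D) = 60
L = Rational(-14, 5) (L = Add(-3, Mul(Rational(1, 5), Pow(Add(-4, 5), Rational(1, 2)))) = Add(-3, Mul(Rational(1, 5), Pow(1, Rational(1, 2)))) = Add(-3, Mul(Rational(1, 5), 1)) = Add(-3, Rational(1, 5)) = Rational(-14, 5) ≈ -2.8000)
Mul(Add(Function('V')(1, L), Function('g')(-4)), -119) = Mul(Add(Mul(1, Rational(-14, 5)), 60), -119) = Mul(Add(Rational(-14, 5), 60), -119) = Mul(Rational(286, 5), -119) = Rational(-34034, 5)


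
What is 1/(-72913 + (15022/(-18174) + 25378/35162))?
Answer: -159758547/11648491683359 ≈ -1.3715e-5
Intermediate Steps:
1/(-72913 + (15022/(-18174) + 25378/35162)) = 1/(-72913 + (15022*(-1/18174) + 25378*(1/35162))) = 1/(-72913 + (-7511/9087 + 12689/17581)) = 1/(-72913 - 16745948/159758547) = 1/(-11648491683359/159758547) = -159758547/11648491683359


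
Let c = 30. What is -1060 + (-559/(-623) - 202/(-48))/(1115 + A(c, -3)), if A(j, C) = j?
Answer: -18147166061/17120040 ≈ -1060.0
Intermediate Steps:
-1060 + (-559/(-623) - 202/(-48))/(1115 + A(c, -3)) = -1060 + (-559/(-623) - 202/(-48))/(1115 + 30) = -1060 + (-559*(-1/623) - 202*(-1/48))/1145 = -1060 + (559/623 + 101/24)*(1/1145) = -1060 + (76339/14952)*(1/1145) = -1060 + 76339/17120040 = -18147166061/17120040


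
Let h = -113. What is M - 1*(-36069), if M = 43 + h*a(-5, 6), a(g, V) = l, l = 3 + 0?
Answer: 35773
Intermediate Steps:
l = 3
a(g, V) = 3
M = -296 (M = 43 - 113*3 = 43 - 339 = -296)
M - 1*(-36069) = -296 - 1*(-36069) = -296 + 36069 = 35773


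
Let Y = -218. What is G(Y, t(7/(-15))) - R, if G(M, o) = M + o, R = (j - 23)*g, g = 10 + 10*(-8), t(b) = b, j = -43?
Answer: -72577/15 ≈ -4838.5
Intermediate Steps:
g = -70 (g = 10 - 80 = -70)
R = 4620 (R = (-43 - 23)*(-70) = -66*(-70) = 4620)
G(Y, t(7/(-15))) - R = (-218 + 7/(-15)) - 1*4620 = (-218 + 7*(-1/15)) - 4620 = (-218 - 7/15) - 4620 = -3277/15 - 4620 = -72577/15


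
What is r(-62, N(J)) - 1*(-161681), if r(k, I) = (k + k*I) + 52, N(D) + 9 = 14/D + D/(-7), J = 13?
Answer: 14767241/91 ≈ 1.6228e+5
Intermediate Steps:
N(D) = -9 + 14/D - D/7 (N(D) = -9 + (14/D + D/(-7)) = -9 + (14/D + D*(-⅐)) = -9 + (14/D - D/7) = -9 + 14/D - D/7)
r(k, I) = 52 + k + I*k (r(k, I) = (k + I*k) + 52 = 52 + k + I*k)
r(-62, N(J)) - 1*(-161681) = (52 - 62 + (-9 + 14/13 - ⅐*13)*(-62)) - 1*(-161681) = (52 - 62 + (-9 + 14*(1/13) - 13/7)*(-62)) + 161681 = (52 - 62 + (-9 + 14/13 - 13/7)*(-62)) + 161681 = (52 - 62 - 890/91*(-62)) + 161681 = (52 - 62 + 55180/91) + 161681 = 54270/91 + 161681 = 14767241/91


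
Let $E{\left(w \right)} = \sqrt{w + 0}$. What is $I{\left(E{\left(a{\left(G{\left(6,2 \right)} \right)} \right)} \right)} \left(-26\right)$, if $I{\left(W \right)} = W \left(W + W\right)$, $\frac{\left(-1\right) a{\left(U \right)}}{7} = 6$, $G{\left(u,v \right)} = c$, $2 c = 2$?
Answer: $2184$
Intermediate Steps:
$c = 1$ ($c = \frac{1}{2} \cdot 2 = 1$)
$G{\left(u,v \right)} = 1$
$a{\left(U \right)} = -42$ ($a{\left(U \right)} = \left(-7\right) 6 = -42$)
$E{\left(w \right)} = \sqrt{w}$
$I{\left(W \right)} = 2 W^{2}$ ($I{\left(W \right)} = W 2 W = 2 W^{2}$)
$I{\left(E{\left(a{\left(G{\left(6,2 \right)} \right)} \right)} \right)} \left(-26\right) = 2 \left(\sqrt{-42}\right)^{2} \left(-26\right) = 2 \left(i \sqrt{42}\right)^{2} \left(-26\right) = 2 \left(-42\right) \left(-26\right) = \left(-84\right) \left(-26\right) = 2184$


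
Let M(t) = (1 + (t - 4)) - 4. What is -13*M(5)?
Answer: 26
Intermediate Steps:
M(t) = -7 + t (M(t) = (1 + (-4 + t)) - 4 = (-3 + t) - 4 = -7 + t)
-13*M(5) = -13*(-7 + 5) = -13*(-2) = 26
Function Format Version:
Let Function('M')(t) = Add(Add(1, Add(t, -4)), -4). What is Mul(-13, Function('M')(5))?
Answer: 26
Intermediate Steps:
Function('M')(t) = Add(-7, t) (Function('M')(t) = Add(Add(1, Add(-4, t)), -4) = Add(Add(-3, t), -4) = Add(-7, t))
Mul(-13, Function('M')(5)) = Mul(-13, Add(-7, 5)) = Mul(-13, -2) = 26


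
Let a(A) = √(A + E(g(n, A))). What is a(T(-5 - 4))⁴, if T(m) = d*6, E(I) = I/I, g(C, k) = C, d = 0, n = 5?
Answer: 1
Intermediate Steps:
E(I) = 1
T(m) = 0 (T(m) = 0*6 = 0)
a(A) = √(1 + A) (a(A) = √(A + 1) = √(1 + A))
a(T(-5 - 4))⁴ = (√(1 + 0))⁴ = (√1)⁴ = 1⁴ = 1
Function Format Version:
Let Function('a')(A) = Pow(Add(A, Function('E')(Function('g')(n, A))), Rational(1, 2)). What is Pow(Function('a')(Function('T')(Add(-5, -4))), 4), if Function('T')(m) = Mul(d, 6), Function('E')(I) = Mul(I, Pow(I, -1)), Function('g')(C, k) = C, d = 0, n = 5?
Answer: 1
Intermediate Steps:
Function('E')(I) = 1
Function('T')(m) = 0 (Function('T')(m) = Mul(0, 6) = 0)
Function('a')(A) = Pow(Add(1, A), Rational(1, 2)) (Function('a')(A) = Pow(Add(A, 1), Rational(1, 2)) = Pow(Add(1, A), Rational(1, 2)))
Pow(Function('a')(Function('T')(Add(-5, -4))), 4) = Pow(Pow(Add(1, 0), Rational(1, 2)), 4) = Pow(Pow(1, Rational(1, 2)), 4) = Pow(1, 4) = 1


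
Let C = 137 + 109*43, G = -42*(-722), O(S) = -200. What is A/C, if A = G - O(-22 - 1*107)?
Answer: 7631/1206 ≈ 6.3275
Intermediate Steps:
G = 30324
C = 4824 (C = 137 + 4687 = 4824)
A = 30524 (A = 30324 - 1*(-200) = 30324 + 200 = 30524)
A/C = 30524/4824 = 30524*(1/4824) = 7631/1206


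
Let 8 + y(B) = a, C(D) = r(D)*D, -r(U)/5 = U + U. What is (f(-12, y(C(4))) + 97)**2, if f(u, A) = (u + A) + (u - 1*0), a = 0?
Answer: 4225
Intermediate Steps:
r(U) = -10*U (r(U) = -5*(U + U) = -10*U)
C(D) = -10*D**2 (C(D) = (-10*D)*D = -10*D**2)
y(B) = -8 (y(B) = -8 + 0 = -8)
f(u, A) = A + 2*u (f(u, A) = (A + u) + (u + 0) = (A + u) + u = A + 2*u)
(f(-12, y(C(4))) + 97)**2 = ((-8 + 2*(-12)) + 97)**2 = ((-8 - 24) + 97)**2 = (-32 + 97)**2 = 65**2 = 4225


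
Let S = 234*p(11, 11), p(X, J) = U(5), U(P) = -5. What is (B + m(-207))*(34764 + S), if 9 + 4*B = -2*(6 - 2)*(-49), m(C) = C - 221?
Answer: -22323213/2 ≈ -1.1162e+7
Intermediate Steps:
m(C) = -221 + C
p(X, J) = -5
S = -1170 (S = 234*(-5) = -1170)
B = 383/4 (B = -9/4 + (-2*(6 - 2)*(-49))/4 = -9/4 + (-2*4*(-49))/4 = -9/4 + (-8*(-49))/4 = -9/4 + (1/4)*392 = -9/4 + 98 = 383/4 ≈ 95.750)
(B + m(-207))*(34764 + S) = (383/4 + (-221 - 207))*(34764 - 1170) = (383/4 - 428)*33594 = -1329/4*33594 = -22323213/2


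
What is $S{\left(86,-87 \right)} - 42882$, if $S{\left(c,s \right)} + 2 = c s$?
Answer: $-50366$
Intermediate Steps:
$S{\left(c,s \right)} = -2 + c s$
$S{\left(86,-87 \right)} - 42882 = \left(-2 + 86 \left(-87\right)\right) - 42882 = \left(-2 - 7482\right) - 42882 = -7484 - 42882 = -50366$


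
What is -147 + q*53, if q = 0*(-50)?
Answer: -147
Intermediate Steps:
q = 0
-147 + q*53 = -147 + 0*53 = -147 + 0 = -147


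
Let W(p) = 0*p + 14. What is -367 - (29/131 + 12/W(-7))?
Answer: -337528/917 ≈ -368.08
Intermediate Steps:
W(p) = 14 (W(p) = 0 + 14 = 14)
-367 - (29/131 + 12/W(-7)) = -367 - (29/131 + 12/14) = -367 - (29*(1/131) + 12*(1/14)) = -367 - (29/131 + 6/7) = -367 - 1*989/917 = -367 - 989/917 = -337528/917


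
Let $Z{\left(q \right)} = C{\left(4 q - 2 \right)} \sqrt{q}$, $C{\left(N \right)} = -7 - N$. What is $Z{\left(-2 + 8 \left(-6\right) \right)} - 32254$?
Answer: $-32254 + 975 i \sqrt{2} \approx -32254.0 + 1378.9 i$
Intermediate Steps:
$Z{\left(q \right)} = \sqrt{q} \left(-5 - 4 q\right)$ ($Z{\left(q \right)} = \left(-7 - \left(4 q - 2\right)\right) \sqrt{q} = \left(-7 - \left(-2 + 4 q\right)\right) \sqrt{q} = \left(-5 - 4 q\right) \sqrt{q} = \sqrt{q} \left(-5 - 4 q\right)$)
$Z{\left(-2 + 8 \left(-6\right) \right)} - 32254 = \sqrt{-2 + 8 \left(-6\right)} \left(-5 - 4 \left(-2 + 8 \left(-6\right)\right)\right) - 32254 = \sqrt{-2 - 48} \left(-5 - 4 \left(-2 - 48\right)\right) - 32254 = \sqrt{-50} \left(-5 - -200\right) - 32254 = 5 i \sqrt{2} \left(-5 + 200\right) - 32254 = 5 i \sqrt{2} \cdot 195 - 32254 = 975 i \sqrt{2} - 32254 = -32254 + 975 i \sqrt{2}$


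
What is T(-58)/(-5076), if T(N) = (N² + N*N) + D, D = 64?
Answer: -566/423 ≈ -1.3381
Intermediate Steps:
T(N) = 64 + 2*N² (T(N) = (N² + N*N) + 64 = (N² + N²) + 64 = 2*N² + 64 = 64 + 2*N²)
T(-58)/(-5076) = (64 + 2*(-58)²)/(-5076) = (64 + 2*3364)*(-1/5076) = (64 + 6728)*(-1/5076) = 6792*(-1/5076) = -566/423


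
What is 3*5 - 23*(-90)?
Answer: 2085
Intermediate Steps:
3*5 - 23*(-90) = 15 + 2070 = 2085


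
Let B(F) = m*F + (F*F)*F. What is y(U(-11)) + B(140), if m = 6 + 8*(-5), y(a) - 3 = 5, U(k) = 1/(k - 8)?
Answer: 2739248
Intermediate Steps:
U(k) = 1/(-8 + k)
y(a) = 8 (y(a) = 3 + 5 = 8)
m = -34 (m = 6 - 40 = -34)
B(F) = F**3 - 34*F (B(F) = -34*F + (F*F)*F = -34*F + F**2*F = -34*F + F**3 = F**3 - 34*F)
y(U(-11)) + B(140) = 8 + 140*(-34 + 140**2) = 8 + 140*(-34 + 19600) = 8 + 140*19566 = 8 + 2739240 = 2739248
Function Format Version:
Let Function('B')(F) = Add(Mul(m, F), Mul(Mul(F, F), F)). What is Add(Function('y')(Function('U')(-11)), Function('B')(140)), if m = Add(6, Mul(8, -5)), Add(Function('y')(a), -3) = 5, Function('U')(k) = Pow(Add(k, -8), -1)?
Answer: 2739248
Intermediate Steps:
Function('U')(k) = Pow(Add(-8, k), -1)
Function('y')(a) = 8 (Function('y')(a) = Add(3, 5) = 8)
m = -34 (m = Add(6, -40) = -34)
Function('B')(F) = Add(Pow(F, 3), Mul(-34, F)) (Function('B')(F) = Add(Mul(-34, F), Mul(Mul(F, F), F)) = Add(Mul(-34, F), Mul(Pow(F, 2), F)) = Add(Mul(-34, F), Pow(F, 3)) = Add(Pow(F, 3), Mul(-34, F)))
Add(Function('y')(Function('U')(-11)), Function('B')(140)) = Add(8, Mul(140, Add(-34, Pow(140, 2)))) = Add(8, Mul(140, Add(-34, 19600))) = Add(8, Mul(140, 19566)) = Add(8, 2739240) = 2739248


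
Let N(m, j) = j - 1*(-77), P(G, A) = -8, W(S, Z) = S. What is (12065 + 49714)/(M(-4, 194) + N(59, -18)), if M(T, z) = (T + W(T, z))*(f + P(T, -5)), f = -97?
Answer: 61779/899 ≈ 68.720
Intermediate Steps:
N(m, j) = 77 + j (N(m, j) = j + 77 = 77 + j)
M(T, z) = -210*T (M(T, z) = (T + T)*(-97 - 8) = (2*T)*(-105) = -210*T)
(12065 + 49714)/(M(-4, 194) + N(59, -18)) = (12065 + 49714)/(-210*(-4) + (77 - 18)) = 61779/(840 + 59) = 61779/899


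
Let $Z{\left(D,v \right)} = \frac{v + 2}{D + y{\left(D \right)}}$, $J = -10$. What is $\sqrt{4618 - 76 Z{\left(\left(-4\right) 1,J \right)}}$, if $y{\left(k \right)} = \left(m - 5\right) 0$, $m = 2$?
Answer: $\sqrt{4466} \approx 66.828$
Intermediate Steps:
$y{\left(k \right)} = 0$ ($y{\left(k \right)} = \left(2 - 5\right) 0 = \left(-3\right) 0 = 0$)
$Z{\left(D,v \right)} = \frac{2 + v}{D}$ ($Z{\left(D,v \right)} = \frac{v + 2}{D + 0} = \frac{2 + v}{D}$)
$\sqrt{4618 - 76 Z{\left(\left(-4\right) 1,J \right)}} = \sqrt{4618 - 76 \frac{2 - 10}{\left(-4\right) 1}} = \sqrt{4618 - 76 \frac{1}{-4} \left(-8\right)} = \sqrt{4618 - 76 \left(\left(- \frac{1}{4}\right) \left(-8\right)\right)} = \sqrt{4618 - 152} = \sqrt{4466}$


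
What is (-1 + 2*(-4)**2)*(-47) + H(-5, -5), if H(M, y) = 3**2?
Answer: -1448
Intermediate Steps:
H(M, y) = 9
(-1 + 2*(-4)**2)*(-47) + H(-5, -5) = (-1 + 2*(-4)**2)*(-47) + 9 = (-1 + 2*16)*(-47) + 9 = (-1 + 32)*(-47) + 9 = 31*(-47) + 9 = -1457 + 9 = -1448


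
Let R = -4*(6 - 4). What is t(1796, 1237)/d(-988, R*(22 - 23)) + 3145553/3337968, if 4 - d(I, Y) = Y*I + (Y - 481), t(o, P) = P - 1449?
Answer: 25655230477/27975509808 ≈ 0.91706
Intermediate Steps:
t(o, P) = -1449 + P
R = -8 (R = -4*2 = -8)
d(I, Y) = 485 - Y - I*Y (d(I, Y) = 4 - (Y*I + (Y - 481)) = 4 - (I*Y + (-481 + Y)) = 4 - (-481 + Y + I*Y) = 4 + (481 - Y - I*Y) = 485 - Y - I*Y)
t(1796, 1237)/d(-988, R*(22 - 23)) + 3145553/3337968 = (-1449 + 1237)/(485 - (-8)*(22 - 23) - 1*(-988)*(-8*(22 - 23))) + 3145553/3337968 = -212/(485 - (-8)*(-1) - 1*(-988)*(-8*(-1))) + 3145553*(1/3337968) = -212/(485 - 1*8 - 1*(-988)*8) + 3145553/3337968 = -212/(485 - 8 + 7904) + 3145553/3337968 = -212/8381 + 3145553/3337968 = 25655230477/27975509808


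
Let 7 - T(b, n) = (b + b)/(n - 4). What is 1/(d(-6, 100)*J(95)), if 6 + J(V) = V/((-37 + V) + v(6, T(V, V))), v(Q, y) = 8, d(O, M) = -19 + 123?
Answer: -33/15652 ≈ -0.0021084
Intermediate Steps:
d(O, M) = 104
T(b, n) = 7 - 2*b/(-4 + n) (T(b, n) = 7 - (b + b)/(n - 4) = 7 - 2*b/(-4 + n))
J(V) = -6 + V/(-29 + V) (J(V) = -6 + V/((-37 + V) + 8) = -6 + V/(-29 + V))
1/(d(-6, 100)*J(95)) = 1/(104*(((174 - 5*95)/(-29 + 95)))) = 1/(104*(((174 - 475)/66))) = 1/(104*(((1/66)*(-301)))) = 1/(104*(-301/66)) = (1/104)*(-66/301) = -33/15652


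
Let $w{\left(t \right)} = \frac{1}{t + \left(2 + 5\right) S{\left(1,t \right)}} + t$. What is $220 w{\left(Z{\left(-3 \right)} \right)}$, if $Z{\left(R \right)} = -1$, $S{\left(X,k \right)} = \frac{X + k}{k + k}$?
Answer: $-440$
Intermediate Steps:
$S{\left(X,k \right)} = \frac{X + k}{2 k}$
$w{\left(t \right)} = t + \frac{1}{t + \frac{7 \left(1 + t\right)}{2 t}}$ ($w{\left(t \right)} = \frac{1}{t + \left(2 + 5\right) \frac{1 + t}{2 t}} + t = \frac{1}{t + 7 \frac{1 + t}{2 t}} + t = \frac{1}{t + \frac{7 \left(1 + t\right)}{2 t}} + t = t + \frac{1}{t + \frac{7 \left(1 + t\right)}{2 t}}$)
$220 w{\left(Z{\left(-3 \right)} \right)} = 220 \left(- \frac{9 + 2 \left(-1\right)^{2} + 7 \left(-1\right)}{7 + 2 \left(-1\right)^{2} + 7 \left(-1\right)}\right) = 220 \left(- \frac{9 + 2 \cdot 1 - 7}{7 + 2 \cdot 1 - 7}\right) = 220 \left(- \frac{9 + 2 - 7}{7 + 2 - 7}\right) = 220 \left(\left(-1\right) \frac{1}{2} \cdot 4\right) = 220 \left(-2\right) = -440$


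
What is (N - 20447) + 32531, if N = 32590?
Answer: 44674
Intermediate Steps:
(N - 20447) + 32531 = (32590 - 20447) + 32531 = 12143 + 32531 = 44674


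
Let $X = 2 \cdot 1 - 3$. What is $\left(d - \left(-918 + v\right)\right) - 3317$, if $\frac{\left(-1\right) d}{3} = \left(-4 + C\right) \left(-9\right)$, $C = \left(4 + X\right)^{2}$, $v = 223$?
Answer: $-2487$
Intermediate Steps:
$X = -1$ ($X = 2 - 3 = -1$)
$C = 9$ ($C = \left(4 - 1\right)^{2} = 3^{2} = 9$)
$d = 135$ ($d = - 3 \left(-4 + 9\right) \left(-9\right) = - 3 \cdot 5 \left(-9\right) = \left(-3\right) \left(-45\right) = 135$)
$\left(d - \left(-918 + v\right)\right) - 3317 = \left(135 + \left(918 - 223\right)\right) - 3317 = \left(135 + 695\right) - 3317 = 830 - 3317 = -2487$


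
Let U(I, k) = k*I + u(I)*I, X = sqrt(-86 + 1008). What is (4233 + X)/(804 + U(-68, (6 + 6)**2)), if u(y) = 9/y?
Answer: -1411/2993 - sqrt(922)/8979 ≈ -0.47481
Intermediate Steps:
X = sqrt(922) ≈ 30.364
U(I, k) = 9 + I*k (U(I, k) = k*I + (9/I)*I = I*k + 9 = 9 + I*k)
(4233 + X)/(804 + U(-68, (6 + 6)**2)) = (4233 + sqrt(922))/(804 + (9 - 68*(6 + 6)**2)) = (4233 + sqrt(922))/(804 + (9 - 68*12**2)) = (4233 + sqrt(922))/(804 + (9 - 68*144)) = (4233 + sqrt(922))/(804 + (9 - 9792)) = (4233 + sqrt(922))/(804 - 9783) = (4233 + sqrt(922))/(-8979) = (4233 + sqrt(922))*(-1/8979) = -1411/2993 - sqrt(922)/8979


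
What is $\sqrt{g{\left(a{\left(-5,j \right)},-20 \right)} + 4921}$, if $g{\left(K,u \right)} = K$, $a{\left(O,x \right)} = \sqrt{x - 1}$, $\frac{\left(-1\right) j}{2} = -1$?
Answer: $\sqrt{4922} \approx 70.157$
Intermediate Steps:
$j = 2$ ($j = \left(-2\right) \left(-1\right) = 2$)
$a{\left(O,x \right)} = \sqrt{-1 + x}$
$\sqrt{g{\left(a{\left(-5,j \right)},-20 \right)} + 4921} = \sqrt{\sqrt{-1 + 2} + 4921} = \sqrt{\sqrt{1} + 4921} = \sqrt{1 + 4921} = \sqrt{4922}$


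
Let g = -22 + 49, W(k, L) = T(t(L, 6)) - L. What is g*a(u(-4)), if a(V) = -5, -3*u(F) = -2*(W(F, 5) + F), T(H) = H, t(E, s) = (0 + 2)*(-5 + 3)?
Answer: -135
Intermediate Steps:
t(E, s) = -4 (t(E, s) = 2*(-2) = -4)
W(k, L) = -4 - L
g = 27
u(F) = -6 + 2*F/3 (u(F) = -(-2)*((-4 - 1*5) + F)/3 = -(-2)*((-4 - 5) + F)/3 = -(-2)*(-9 + F)/3 = -(18 - 2*F)/3 = -6 + 2*F/3)
g*a(u(-4)) = 27*(-5) = -135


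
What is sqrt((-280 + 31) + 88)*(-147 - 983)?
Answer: -1130*I*sqrt(161) ≈ -14338.0*I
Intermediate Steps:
sqrt((-280 + 31) + 88)*(-147 - 983) = sqrt(-249 + 88)*(-1130) = sqrt(-161)*(-1130) = (I*sqrt(161))*(-1130) = -1130*I*sqrt(161)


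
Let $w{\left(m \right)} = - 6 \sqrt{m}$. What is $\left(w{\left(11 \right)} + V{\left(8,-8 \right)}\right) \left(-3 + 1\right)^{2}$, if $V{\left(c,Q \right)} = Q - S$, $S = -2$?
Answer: $-24 - 24 \sqrt{11} \approx -103.6$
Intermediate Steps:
$V{\left(c,Q \right)} = 2 + Q$ ($V{\left(c,Q \right)} = Q - -2 = Q + 2 = 2 + Q$)
$\left(w{\left(11 \right)} + V{\left(8,-8 \right)}\right) \left(-3 + 1\right)^{2} = \left(- 6 \sqrt{11} + \left(2 - 8\right)\right) \left(-3 + 1\right)^{2} = \left(- 6 \sqrt{11} - 6\right) \left(-2\right)^{2} = \left(-6 - 6 \sqrt{11}\right) 4 = -24 - 24 \sqrt{11}$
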